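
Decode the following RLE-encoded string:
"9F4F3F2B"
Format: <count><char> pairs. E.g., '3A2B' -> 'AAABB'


Expanding each <count><char> pair:
  9F -> 'FFFFFFFFF'
  4F -> 'FFFF'
  3F -> 'FFF'
  2B -> 'BB'

Decoded = FFFFFFFFFFFFFFFFBB


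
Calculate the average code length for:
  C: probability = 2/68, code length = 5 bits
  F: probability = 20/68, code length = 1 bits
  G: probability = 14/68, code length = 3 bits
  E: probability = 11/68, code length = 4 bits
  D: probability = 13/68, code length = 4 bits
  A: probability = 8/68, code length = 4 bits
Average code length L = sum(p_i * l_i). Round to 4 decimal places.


Weighted contributions p_i * l_i:
  C: (2/68) * 5 = 10/68
  F: (20/68) * 1 = 20/68
  G: (14/68) * 3 = 42/68
  E: (11/68) * 4 = 44/68
  D: (13/68) * 4 = 52/68
  A: (8/68) * 4 = 32/68
Sum = (10 + 20 + 42 + 44 + 52 + 32)/68 = 200/68

L = 200/68 = 2.9412 bits/symbol


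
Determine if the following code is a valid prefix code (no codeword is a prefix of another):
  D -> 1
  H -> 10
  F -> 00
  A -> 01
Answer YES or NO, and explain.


Checking each pair (does one codeword prefix another?):
  D='1' vs H='10': prefix -- VIOLATION

NO -- this is NOT a valid prefix code. D (1) is a prefix of H (10).


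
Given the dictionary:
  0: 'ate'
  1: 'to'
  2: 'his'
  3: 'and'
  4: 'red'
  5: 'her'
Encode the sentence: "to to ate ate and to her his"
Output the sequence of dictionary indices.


Look up each word in the dictionary:
  'to' -> 1
  'to' -> 1
  'ate' -> 0
  'ate' -> 0
  'and' -> 3
  'to' -> 1
  'her' -> 5
  'his' -> 2

Encoded: [1, 1, 0, 0, 3, 1, 5, 2]


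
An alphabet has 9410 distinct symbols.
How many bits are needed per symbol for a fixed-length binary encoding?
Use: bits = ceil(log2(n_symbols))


log2(9410) = 13.2
Bracket: 2^13 = 8192 < 9410 <= 2^14 = 16384
So ceil(log2(9410)) = 14

bits = ceil(log2(9410)) = ceil(13.2) = 14 bits


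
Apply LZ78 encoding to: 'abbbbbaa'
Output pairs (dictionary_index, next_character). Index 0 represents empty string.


LZ78 encoding steps:
Dictionary: {0: ''}
Step 1: w='' (idx 0), next='a' -> output (0, 'a'), add 'a' as idx 1
Step 2: w='' (idx 0), next='b' -> output (0, 'b'), add 'b' as idx 2
Step 3: w='b' (idx 2), next='b' -> output (2, 'b'), add 'bb' as idx 3
Step 4: w='bb' (idx 3), next='a' -> output (3, 'a'), add 'bba' as idx 4
Step 5: w='a' (idx 1), end of input -> output (1, '')


Encoded: [(0, 'a'), (0, 'b'), (2, 'b'), (3, 'a'), (1, '')]


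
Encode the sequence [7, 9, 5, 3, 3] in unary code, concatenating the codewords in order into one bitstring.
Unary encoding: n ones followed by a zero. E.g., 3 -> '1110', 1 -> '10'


Encode each number as n ones followed by a terminating 0:
  7 -> 11111110 (8 bits)
  9 -> 1111111110 (10 bits)
  5 -> 111110 (6 bits)
  3 -> 1110 (4 bits)
  3 -> 1110 (4 bits)
Total length = 8 + 10 + 6 + 4 + 4 = 32 bits.

Unary([7, 9, 5, 3, 3]) = 11111110111111111011111011101110 (32 bits)


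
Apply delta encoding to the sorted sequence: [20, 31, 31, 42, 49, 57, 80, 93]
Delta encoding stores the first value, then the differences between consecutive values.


First value: 20
Deltas:
  31 - 20 = 11
  31 - 31 = 0
  42 - 31 = 11
  49 - 42 = 7
  57 - 49 = 8
  80 - 57 = 23
  93 - 80 = 13


Delta encoded: [20, 11, 0, 11, 7, 8, 23, 13]


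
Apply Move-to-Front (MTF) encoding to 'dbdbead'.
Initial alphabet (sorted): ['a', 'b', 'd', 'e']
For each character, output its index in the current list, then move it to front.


MTF encoding:
'd': index 2 in ['a', 'b', 'd', 'e'] -> ['d', 'a', 'b', 'e']
'b': index 2 in ['d', 'a', 'b', 'e'] -> ['b', 'd', 'a', 'e']
'd': index 1 in ['b', 'd', 'a', 'e'] -> ['d', 'b', 'a', 'e']
'b': index 1 in ['d', 'b', 'a', 'e'] -> ['b', 'd', 'a', 'e']
'e': index 3 in ['b', 'd', 'a', 'e'] -> ['e', 'b', 'd', 'a']
'a': index 3 in ['e', 'b', 'd', 'a'] -> ['a', 'e', 'b', 'd']
'd': index 3 in ['a', 'e', 'b', 'd'] -> ['d', 'a', 'e', 'b']


Output: [2, 2, 1, 1, 3, 3, 3]


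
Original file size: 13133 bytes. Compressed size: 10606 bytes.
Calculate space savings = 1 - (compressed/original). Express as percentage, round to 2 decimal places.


ratio = compressed/original = 10606/13133 = 0.807584
savings = 1 - ratio = 1 - 0.807584 = 0.192416
as a percentage: 0.192416 * 100 = 19.24%

Space savings = 1 - 10606/13133 = 19.24%


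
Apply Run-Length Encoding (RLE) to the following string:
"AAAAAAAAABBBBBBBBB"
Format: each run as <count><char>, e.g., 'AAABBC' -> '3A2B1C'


Scanning runs left to right:
  i=0: run of 'A' x 9 -> '9A'
  i=9: run of 'B' x 9 -> '9B'

RLE = 9A9B


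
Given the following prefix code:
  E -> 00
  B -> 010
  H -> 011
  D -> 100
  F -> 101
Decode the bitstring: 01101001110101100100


Decoding step by step:
Bits 011 -> H
Bits 010 -> B
Bits 011 -> H
Bits 101 -> F
Bits 011 -> H
Bits 00 -> E
Bits 100 -> D


Decoded message: HBHFHED


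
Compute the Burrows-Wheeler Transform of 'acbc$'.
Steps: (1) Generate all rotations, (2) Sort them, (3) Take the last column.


Rotations (sorted):
  0: $acbc -> last char: c
  1: acbc$ -> last char: $
  2: bc$ac -> last char: c
  3: c$acb -> last char: b
  4: cbc$a -> last char: a


BWT = c$cba


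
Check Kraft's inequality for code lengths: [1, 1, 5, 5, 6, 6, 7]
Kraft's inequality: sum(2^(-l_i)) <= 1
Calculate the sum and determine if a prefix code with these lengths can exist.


Sum = 2^(-1) + 2^(-1) + 2^(-5) + 2^(-5) + 2^(-6) + 2^(-6) + 2^(-7)
    = 0.5 + 0.5 + 0.03125 + 0.03125 + 0.015625 + 0.015625 + 0.0078125
    = 141/128 = 1.1015625
Since 1.1015625 > 1, Kraft's inequality is NOT satisfied.
A prefix code with these lengths CANNOT exist.

Kraft sum = 1.1015625. Not satisfied.


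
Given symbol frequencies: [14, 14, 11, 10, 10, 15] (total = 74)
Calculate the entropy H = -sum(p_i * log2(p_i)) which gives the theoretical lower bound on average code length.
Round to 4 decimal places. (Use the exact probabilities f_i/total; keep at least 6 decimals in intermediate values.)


Per-symbol terms -p_i * log2(p_i) with p_i = f_i/74:
  p = 14/74 = 0.189189: log2(p) = -2.402098, -p*log2(p) = 0.454451
  p = 14/74 = 0.189189: log2(p) = -2.402098, -p*log2(p) = 0.454451
  p = 11/74 = 0.148649: log2(p) = -2.750022, -p*log2(p) = 0.408787
  p = 10/74 = 0.135135: log2(p) = -2.887525, -p*log2(p) = 0.390206
  p = 10/74 = 0.135135: log2(p) = -2.887525, -p*log2(p) = 0.390206
  p = 15/74 = 0.202703: log2(p) = -2.302563, -p*log2(p) = 0.466736
H = 0.454451 + 0.454451 + 0.408787 + 0.390206 + 0.390206 + 0.466736 = 2.564837

H = 2.5648 bits/symbol


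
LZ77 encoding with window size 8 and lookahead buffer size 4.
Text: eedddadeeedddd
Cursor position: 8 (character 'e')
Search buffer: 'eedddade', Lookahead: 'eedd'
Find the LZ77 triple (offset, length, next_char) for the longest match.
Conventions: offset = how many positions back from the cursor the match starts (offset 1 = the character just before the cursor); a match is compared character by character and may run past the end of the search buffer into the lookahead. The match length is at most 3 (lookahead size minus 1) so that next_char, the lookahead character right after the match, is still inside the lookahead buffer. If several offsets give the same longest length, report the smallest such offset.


Try each offset into the search buffer:
  offset=1 (pos 7, char 'e'): match length 2
  offset=2 (pos 6, char 'd'): match length 0
  offset=3 (pos 5, char 'a'): match length 0
  offset=4 (pos 4, char 'd'): match length 0
  offset=5 (pos 3, char 'd'): match length 0
  offset=6 (pos 2, char 'd'): match length 0
  offset=7 (pos 1, char 'e'): match length 1
  offset=8 (pos 0, char 'e'): match length 3
Longest match has length 3 at offset 8.
next_char = character at position 8 + 3 = 11 -> 'd'

Best match: offset=8, length=3 (matching 'eed' starting at position 0)
LZ77 triple: (8, 3, 'd')


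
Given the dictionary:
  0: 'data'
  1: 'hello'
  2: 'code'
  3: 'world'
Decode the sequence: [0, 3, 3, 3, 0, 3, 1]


Look up each index in the dictionary:
  0 -> 'data'
  3 -> 'world'
  3 -> 'world'
  3 -> 'world'
  0 -> 'data'
  3 -> 'world'
  1 -> 'hello'

Decoded: "data world world world data world hello"


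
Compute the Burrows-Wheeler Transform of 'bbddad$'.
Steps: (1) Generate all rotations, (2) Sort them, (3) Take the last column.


Rotations (sorted):
  0: $bbddad -> last char: d
  1: ad$bbdd -> last char: d
  2: bbddad$ -> last char: $
  3: bddad$b -> last char: b
  4: d$bbdda -> last char: a
  5: dad$bbd -> last char: d
  6: ddad$bb -> last char: b


BWT = dd$badb


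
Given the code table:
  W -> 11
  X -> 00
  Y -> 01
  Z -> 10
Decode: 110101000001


Decoding:
11 -> W
01 -> Y
01 -> Y
00 -> X
00 -> X
01 -> Y


Result: WYYXXY


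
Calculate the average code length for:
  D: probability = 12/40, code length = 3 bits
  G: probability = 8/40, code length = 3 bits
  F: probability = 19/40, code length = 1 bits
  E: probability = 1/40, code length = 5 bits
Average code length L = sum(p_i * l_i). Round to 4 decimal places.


Weighted contributions p_i * l_i:
  D: (12/40) * 3 = 36/40
  G: (8/40) * 3 = 24/40
  F: (19/40) * 1 = 19/40
  E: (1/40) * 5 = 5/40
Sum = (36 + 24 + 19 + 5)/40 = 84/40

L = 84/40 = 2.1000 bits/symbol


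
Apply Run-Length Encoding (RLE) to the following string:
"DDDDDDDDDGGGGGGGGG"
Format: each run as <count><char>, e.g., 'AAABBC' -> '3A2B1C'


Scanning runs left to right:
  i=0: run of 'D' x 9 -> '9D'
  i=9: run of 'G' x 9 -> '9G'

RLE = 9D9G


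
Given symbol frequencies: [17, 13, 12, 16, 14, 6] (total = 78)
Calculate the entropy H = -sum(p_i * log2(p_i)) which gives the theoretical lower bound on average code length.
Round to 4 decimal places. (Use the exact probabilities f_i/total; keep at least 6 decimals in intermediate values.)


Per-symbol terms -p_i * log2(p_i) with p_i = f_i/78:
  p = 17/78 = 0.217949: log2(p) = -2.197939, -p*log2(p) = 0.479038
  p = 13/78 = 0.166667: log2(p) = -2.584963, -p*log2(p) = 0.430827
  p = 12/78 = 0.153846: log2(p) = -2.700440, -p*log2(p) = 0.415452
  p = 16/78 = 0.205128: log2(p) = -2.285402, -p*log2(p) = 0.468800
  p = 14/78 = 0.179487: log2(p) = -2.478047, -p*log2(p) = 0.444778
  p = 6/78 = 0.076923: log2(p) = -3.700440, -p*log2(p) = 0.284649
H = 0.479038 + 0.430827 + 0.415452 + 0.468800 + 0.444778 + 0.284649 = 2.523544

H = 2.5235 bits/symbol


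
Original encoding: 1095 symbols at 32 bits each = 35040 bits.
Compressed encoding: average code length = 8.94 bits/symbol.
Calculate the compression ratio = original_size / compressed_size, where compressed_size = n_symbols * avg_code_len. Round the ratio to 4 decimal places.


original_size = n_symbols * orig_bits = 1095 * 32 = 35040 bits
compressed_size = n_symbols * avg_code_len = 1095 * 8.94 = 9789.3 bits
ratio = original_size / compressed_size = 35040 / 9789.3 = 3.5794

Compression ratio = 3.5794


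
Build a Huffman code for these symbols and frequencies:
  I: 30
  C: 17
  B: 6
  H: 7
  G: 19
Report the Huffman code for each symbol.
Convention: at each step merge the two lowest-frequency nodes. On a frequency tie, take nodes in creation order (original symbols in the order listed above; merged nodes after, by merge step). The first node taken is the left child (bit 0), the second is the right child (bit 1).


Huffman tree construction:
Step 1: Merge B(6) + H(7) = 13
Step 2: Merge (B+H)(13) + C(17) = 30
Step 3: Merge G(19) + I(30) = 49
Step 4: Merge ((B+H)+C)(30) + (G+I)(49) = 79
Read each symbol's code off the tree from the root (left child = 0, right child = 1).

Codes:
  I: 11 (length 2)
  C: 01 (length 2)
  B: 000 (length 3)
  H: 001 (length 3)
  G: 10 (length 2)
Average code length: 171/79 = 2.1646 bits/symbol


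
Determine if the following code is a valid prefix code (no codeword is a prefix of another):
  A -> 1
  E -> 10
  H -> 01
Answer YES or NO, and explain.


Checking each pair (does one codeword prefix another?):
  A='1' vs E='10': prefix -- VIOLATION

NO -- this is NOT a valid prefix code. A (1) is a prefix of E (10).


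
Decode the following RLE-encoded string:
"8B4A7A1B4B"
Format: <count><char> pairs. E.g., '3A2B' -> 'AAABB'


Expanding each <count><char> pair:
  8B -> 'BBBBBBBB'
  4A -> 'AAAA'
  7A -> 'AAAAAAA'
  1B -> 'B'
  4B -> 'BBBB'

Decoded = BBBBBBBBAAAAAAAAAAABBBBB


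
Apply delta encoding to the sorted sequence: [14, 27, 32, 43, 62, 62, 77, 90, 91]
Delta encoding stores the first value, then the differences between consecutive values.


First value: 14
Deltas:
  27 - 14 = 13
  32 - 27 = 5
  43 - 32 = 11
  62 - 43 = 19
  62 - 62 = 0
  77 - 62 = 15
  90 - 77 = 13
  91 - 90 = 1


Delta encoded: [14, 13, 5, 11, 19, 0, 15, 13, 1]


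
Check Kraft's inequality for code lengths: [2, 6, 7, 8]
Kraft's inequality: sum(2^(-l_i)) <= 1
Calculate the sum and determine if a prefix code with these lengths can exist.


Sum = 2^(-2) + 2^(-6) + 2^(-7) + 2^(-8)
    = 0.25 + 0.015625 + 0.0078125 + 0.00390625
    = 71/256 = 0.27734375
Since 0.27734375 <= 1, Kraft's inequality IS satisfied.
A prefix code with these lengths CAN exist.

Kraft sum = 0.27734375. Satisfied.


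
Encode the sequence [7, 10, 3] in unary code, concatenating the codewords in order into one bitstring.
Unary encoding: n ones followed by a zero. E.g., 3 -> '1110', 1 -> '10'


Encode each number as n ones followed by a terminating 0:
  7 -> 11111110 (8 bits)
  10 -> 11111111110 (11 bits)
  3 -> 1110 (4 bits)
Total length = 8 + 11 + 4 = 23 bits.

Unary([7, 10, 3]) = 11111110111111111101110 (23 bits)


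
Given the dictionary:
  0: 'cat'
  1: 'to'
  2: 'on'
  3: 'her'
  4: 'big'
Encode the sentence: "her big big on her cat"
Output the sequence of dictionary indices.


Look up each word in the dictionary:
  'her' -> 3
  'big' -> 4
  'big' -> 4
  'on' -> 2
  'her' -> 3
  'cat' -> 0

Encoded: [3, 4, 4, 2, 3, 0]


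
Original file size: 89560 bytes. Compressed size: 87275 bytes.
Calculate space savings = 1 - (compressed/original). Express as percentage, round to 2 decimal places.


ratio = compressed/original = 87275/89560 = 0.974486
savings = 1 - ratio = 1 - 0.974486 = 0.025514
as a percentage: 0.025514 * 100 = 2.55%

Space savings = 1 - 87275/89560 = 2.55%


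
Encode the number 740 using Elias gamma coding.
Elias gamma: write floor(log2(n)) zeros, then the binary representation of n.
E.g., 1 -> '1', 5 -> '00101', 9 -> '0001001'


num_bits = floor(log2(740)) + 1 = 10
leading_zeros = num_bits - 1 = 9
binary(740) = 1011100100

Elias gamma(740) = '000000000' + '1011100100' = 0000000001011100100 (19 bits)


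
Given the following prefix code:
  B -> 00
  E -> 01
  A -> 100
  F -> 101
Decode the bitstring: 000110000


Decoding step by step:
Bits 00 -> B
Bits 01 -> E
Bits 100 -> A
Bits 00 -> B


Decoded message: BEAB


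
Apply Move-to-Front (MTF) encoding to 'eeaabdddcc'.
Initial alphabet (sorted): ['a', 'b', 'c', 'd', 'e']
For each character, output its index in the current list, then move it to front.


MTF encoding:
'e': index 4 in ['a', 'b', 'c', 'd', 'e'] -> ['e', 'a', 'b', 'c', 'd']
'e': index 0 in ['e', 'a', 'b', 'c', 'd'] -> ['e', 'a', 'b', 'c', 'd']
'a': index 1 in ['e', 'a', 'b', 'c', 'd'] -> ['a', 'e', 'b', 'c', 'd']
'a': index 0 in ['a', 'e', 'b', 'c', 'd'] -> ['a', 'e', 'b', 'c', 'd']
'b': index 2 in ['a', 'e', 'b', 'c', 'd'] -> ['b', 'a', 'e', 'c', 'd']
'd': index 4 in ['b', 'a', 'e', 'c', 'd'] -> ['d', 'b', 'a', 'e', 'c']
'd': index 0 in ['d', 'b', 'a', 'e', 'c'] -> ['d', 'b', 'a', 'e', 'c']
'd': index 0 in ['d', 'b', 'a', 'e', 'c'] -> ['d', 'b', 'a', 'e', 'c']
'c': index 4 in ['d', 'b', 'a', 'e', 'c'] -> ['c', 'd', 'b', 'a', 'e']
'c': index 0 in ['c', 'd', 'b', 'a', 'e'] -> ['c', 'd', 'b', 'a', 'e']


Output: [4, 0, 1, 0, 2, 4, 0, 0, 4, 0]


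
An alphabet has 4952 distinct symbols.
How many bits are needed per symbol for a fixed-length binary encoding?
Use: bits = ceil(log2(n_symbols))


log2(4952) = 12.2738
Bracket: 2^12 = 4096 < 4952 <= 2^13 = 8192
So ceil(log2(4952)) = 13

bits = ceil(log2(4952)) = ceil(12.2738) = 13 bits


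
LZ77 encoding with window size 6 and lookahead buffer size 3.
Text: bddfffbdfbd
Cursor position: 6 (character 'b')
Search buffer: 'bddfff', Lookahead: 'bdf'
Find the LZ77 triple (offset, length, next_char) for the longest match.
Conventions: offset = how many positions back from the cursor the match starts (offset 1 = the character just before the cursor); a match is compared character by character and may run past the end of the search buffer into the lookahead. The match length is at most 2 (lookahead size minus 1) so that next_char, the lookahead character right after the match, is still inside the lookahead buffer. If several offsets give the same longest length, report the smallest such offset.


Try each offset into the search buffer:
  offset=1 (pos 5, char 'f'): match length 0
  offset=2 (pos 4, char 'f'): match length 0
  offset=3 (pos 3, char 'f'): match length 0
  offset=4 (pos 2, char 'd'): match length 0
  offset=5 (pos 1, char 'd'): match length 0
  offset=6 (pos 0, char 'b'): match length 2
Longest match has length 2 at offset 6.
next_char = character at position 6 + 2 = 8 -> 'f'

Best match: offset=6, length=2 (matching 'bd' starting at position 0)
LZ77 triple: (6, 2, 'f')


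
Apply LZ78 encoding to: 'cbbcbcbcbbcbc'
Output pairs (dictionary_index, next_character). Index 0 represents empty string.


LZ78 encoding steps:
Dictionary: {0: ''}
Step 1: w='' (idx 0), next='c' -> output (0, 'c'), add 'c' as idx 1
Step 2: w='' (idx 0), next='b' -> output (0, 'b'), add 'b' as idx 2
Step 3: w='b' (idx 2), next='c' -> output (2, 'c'), add 'bc' as idx 3
Step 4: w='bc' (idx 3), next='b' -> output (3, 'b'), add 'bcb' as idx 4
Step 5: w='c' (idx 1), next='b' -> output (1, 'b'), add 'cb' as idx 5
Step 6: w='bcb' (idx 4), next='c' -> output (4, 'c'), add 'bcbc' as idx 6


Encoded: [(0, 'c'), (0, 'b'), (2, 'c'), (3, 'b'), (1, 'b'), (4, 'c')]


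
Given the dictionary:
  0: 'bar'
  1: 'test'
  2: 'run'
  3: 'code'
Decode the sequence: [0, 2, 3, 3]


Look up each index in the dictionary:
  0 -> 'bar'
  2 -> 'run'
  3 -> 'code'
  3 -> 'code'

Decoded: "bar run code code"


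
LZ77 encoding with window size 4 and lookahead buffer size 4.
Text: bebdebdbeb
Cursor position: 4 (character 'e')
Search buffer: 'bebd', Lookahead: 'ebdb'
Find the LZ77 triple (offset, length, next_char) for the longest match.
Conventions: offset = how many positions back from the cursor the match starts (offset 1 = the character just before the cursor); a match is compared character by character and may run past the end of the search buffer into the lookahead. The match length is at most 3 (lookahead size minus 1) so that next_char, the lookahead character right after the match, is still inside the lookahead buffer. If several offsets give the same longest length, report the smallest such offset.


Try each offset into the search buffer:
  offset=1 (pos 3, char 'd'): match length 0
  offset=2 (pos 2, char 'b'): match length 0
  offset=3 (pos 1, char 'e'): match length 3
  offset=4 (pos 0, char 'b'): match length 0
Longest match has length 3 at offset 3.
next_char = character at position 4 + 3 = 7 -> 'b'

Best match: offset=3, length=3 (matching 'ebd' starting at position 1)
LZ77 triple: (3, 3, 'b')


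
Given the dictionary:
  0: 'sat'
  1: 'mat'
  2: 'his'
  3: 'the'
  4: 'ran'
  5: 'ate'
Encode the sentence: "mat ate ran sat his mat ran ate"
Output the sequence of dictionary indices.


Look up each word in the dictionary:
  'mat' -> 1
  'ate' -> 5
  'ran' -> 4
  'sat' -> 0
  'his' -> 2
  'mat' -> 1
  'ran' -> 4
  'ate' -> 5

Encoded: [1, 5, 4, 0, 2, 1, 4, 5]


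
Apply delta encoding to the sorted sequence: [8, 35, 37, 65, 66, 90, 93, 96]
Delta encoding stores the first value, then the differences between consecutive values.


First value: 8
Deltas:
  35 - 8 = 27
  37 - 35 = 2
  65 - 37 = 28
  66 - 65 = 1
  90 - 66 = 24
  93 - 90 = 3
  96 - 93 = 3


Delta encoded: [8, 27, 2, 28, 1, 24, 3, 3]


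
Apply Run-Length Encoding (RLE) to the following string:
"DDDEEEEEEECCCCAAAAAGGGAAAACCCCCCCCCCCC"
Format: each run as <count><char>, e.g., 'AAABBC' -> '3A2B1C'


Scanning runs left to right:
  i=0: run of 'D' x 3 -> '3D'
  i=3: run of 'E' x 7 -> '7E'
  i=10: run of 'C' x 4 -> '4C'
  i=14: run of 'A' x 5 -> '5A'
  i=19: run of 'G' x 3 -> '3G'
  i=22: run of 'A' x 4 -> '4A'
  i=26: run of 'C' x 12 -> '12C'

RLE = 3D7E4C5A3G4A12C


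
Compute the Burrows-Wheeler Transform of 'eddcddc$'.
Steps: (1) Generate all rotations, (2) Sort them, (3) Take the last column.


Rotations (sorted):
  0: $eddcddc -> last char: c
  1: c$eddcdd -> last char: d
  2: cddc$edd -> last char: d
  3: dc$eddcd -> last char: d
  4: dcddc$ed -> last char: d
  5: ddc$eddc -> last char: c
  6: ddcddc$e -> last char: e
  7: eddcddc$ -> last char: $


BWT = cddddce$


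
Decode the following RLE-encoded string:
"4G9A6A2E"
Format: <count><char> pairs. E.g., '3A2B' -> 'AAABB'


Expanding each <count><char> pair:
  4G -> 'GGGG'
  9A -> 'AAAAAAAAA'
  6A -> 'AAAAAA'
  2E -> 'EE'

Decoded = GGGGAAAAAAAAAAAAAAAEE


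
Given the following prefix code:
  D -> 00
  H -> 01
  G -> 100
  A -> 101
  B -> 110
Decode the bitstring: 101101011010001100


Decoding step by step:
Bits 101 -> A
Bits 101 -> A
Bits 01 -> H
Bits 101 -> A
Bits 00 -> D
Bits 01 -> H
Bits 100 -> G


Decoded message: AAHADHG


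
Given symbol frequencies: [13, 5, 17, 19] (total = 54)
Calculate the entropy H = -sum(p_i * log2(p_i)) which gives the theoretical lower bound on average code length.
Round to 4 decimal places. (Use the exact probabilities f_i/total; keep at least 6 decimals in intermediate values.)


Per-symbol terms -p_i * log2(p_i) with p_i = f_i/54:
  p = 13/54 = 0.240741: log2(p) = -2.054448, -p*log2(p) = 0.494589
  p = 5/54 = 0.092593: log2(p) = -3.432959, -p*log2(p) = 0.317867
  p = 17/54 = 0.314815: log2(p) = -1.667425, -p*log2(p) = 0.524930
  p = 19/54 = 0.351852: log2(p) = -1.506960, -p*log2(p) = 0.530227
H = 0.494589 + 0.317867 + 0.524930 + 0.530227 = 1.867613

H = 1.8676 bits/symbol


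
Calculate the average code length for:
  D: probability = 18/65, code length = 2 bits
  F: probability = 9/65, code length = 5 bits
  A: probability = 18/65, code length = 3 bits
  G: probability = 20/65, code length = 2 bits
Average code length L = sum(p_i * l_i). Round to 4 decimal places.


Weighted contributions p_i * l_i:
  D: (18/65) * 2 = 36/65
  F: (9/65) * 5 = 45/65
  A: (18/65) * 3 = 54/65
  G: (20/65) * 2 = 40/65
Sum = (36 + 45 + 54 + 40)/65 = 175/65

L = 175/65 = 2.6923 bits/symbol


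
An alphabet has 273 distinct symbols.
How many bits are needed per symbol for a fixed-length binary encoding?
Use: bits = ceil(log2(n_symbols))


log2(273) = 8.0928
Bracket: 2^8 = 256 < 273 <= 2^9 = 512
So ceil(log2(273)) = 9

bits = ceil(log2(273)) = ceil(8.0928) = 9 bits


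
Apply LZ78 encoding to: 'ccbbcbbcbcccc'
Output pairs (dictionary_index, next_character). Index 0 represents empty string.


LZ78 encoding steps:
Dictionary: {0: ''}
Step 1: w='' (idx 0), next='c' -> output (0, 'c'), add 'c' as idx 1
Step 2: w='c' (idx 1), next='b' -> output (1, 'b'), add 'cb' as idx 2
Step 3: w='' (idx 0), next='b' -> output (0, 'b'), add 'b' as idx 3
Step 4: w='cb' (idx 2), next='b' -> output (2, 'b'), add 'cbb' as idx 4
Step 5: w='cb' (idx 2), next='c' -> output (2, 'c'), add 'cbc' as idx 5
Step 6: w='c' (idx 1), next='c' -> output (1, 'c'), add 'cc' as idx 6
Step 7: w='c' (idx 1), end of input -> output (1, '')


Encoded: [(0, 'c'), (1, 'b'), (0, 'b'), (2, 'b'), (2, 'c'), (1, 'c'), (1, '')]


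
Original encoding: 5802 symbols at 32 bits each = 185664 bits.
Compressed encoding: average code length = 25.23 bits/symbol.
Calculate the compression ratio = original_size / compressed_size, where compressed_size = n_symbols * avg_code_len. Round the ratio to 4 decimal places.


original_size = n_symbols * orig_bits = 5802 * 32 = 185664 bits
compressed_size = n_symbols * avg_code_len = 5802 * 25.23 = 146384.46 bits
ratio = original_size / compressed_size = 185664 / 146384.46 = 1.2683

Compression ratio = 1.2683


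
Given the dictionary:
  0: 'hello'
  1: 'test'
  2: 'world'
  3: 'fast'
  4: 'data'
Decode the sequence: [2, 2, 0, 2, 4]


Look up each index in the dictionary:
  2 -> 'world'
  2 -> 'world'
  0 -> 'hello'
  2 -> 'world'
  4 -> 'data'

Decoded: "world world hello world data"


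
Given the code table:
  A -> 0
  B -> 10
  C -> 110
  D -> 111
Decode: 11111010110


Decoding:
111 -> D
110 -> C
10 -> B
110 -> C


Result: DCBC


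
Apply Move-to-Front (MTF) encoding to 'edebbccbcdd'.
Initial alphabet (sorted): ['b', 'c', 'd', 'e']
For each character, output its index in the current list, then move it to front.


MTF encoding:
'e': index 3 in ['b', 'c', 'd', 'e'] -> ['e', 'b', 'c', 'd']
'd': index 3 in ['e', 'b', 'c', 'd'] -> ['d', 'e', 'b', 'c']
'e': index 1 in ['d', 'e', 'b', 'c'] -> ['e', 'd', 'b', 'c']
'b': index 2 in ['e', 'd', 'b', 'c'] -> ['b', 'e', 'd', 'c']
'b': index 0 in ['b', 'e', 'd', 'c'] -> ['b', 'e', 'd', 'c']
'c': index 3 in ['b', 'e', 'd', 'c'] -> ['c', 'b', 'e', 'd']
'c': index 0 in ['c', 'b', 'e', 'd'] -> ['c', 'b', 'e', 'd']
'b': index 1 in ['c', 'b', 'e', 'd'] -> ['b', 'c', 'e', 'd']
'c': index 1 in ['b', 'c', 'e', 'd'] -> ['c', 'b', 'e', 'd']
'd': index 3 in ['c', 'b', 'e', 'd'] -> ['d', 'c', 'b', 'e']
'd': index 0 in ['d', 'c', 'b', 'e'] -> ['d', 'c', 'b', 'e']


Output: [3, 3, 1, 2, 0, 3, 0, 1, 1, 3, 0]


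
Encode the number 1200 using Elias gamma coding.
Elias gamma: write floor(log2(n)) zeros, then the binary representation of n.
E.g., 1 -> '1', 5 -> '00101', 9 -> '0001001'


num_bits = floor(log2(1200)) + 1 = 11
leading_zeros = num_bits - 1 = 10
binary(1200) = 10010110000

Elias gamma(1200) = '0000000000' + '10010110000' = 000000000010010110000 (21 bits)


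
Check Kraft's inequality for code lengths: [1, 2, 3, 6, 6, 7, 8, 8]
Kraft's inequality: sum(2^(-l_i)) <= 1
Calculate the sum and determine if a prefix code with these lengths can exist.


Sum = 2^(-1) + 2^(-2) + 2^(-3) + 2^(-6) + 2^(-6) + 2^(-7) + 2^(-8) + 2^(-8)
    = 0.5 + 0.25 + 0.125 + 0.015625 + 0.015625 + 0.0078125 + 0.00390625 + 0.00390625
    = 236/256 = 0.921875
Since 0.921875 <= 1, Kraft's inequality IS satisfied.
A prefix code with these lengths CAN exist.

Kraft sum = 0.921875. Satisfied.


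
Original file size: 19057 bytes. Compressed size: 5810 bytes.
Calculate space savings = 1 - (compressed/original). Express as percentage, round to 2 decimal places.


ratio = compressed/original = 5810/19057 = 0.304875
savings = 1 - ratio = 1 - 0.304875 = 0.695125
as a percentage: 0.695125 * 100 = 69.51%

Space savings = 1 - 5810/19057 = 69.51%


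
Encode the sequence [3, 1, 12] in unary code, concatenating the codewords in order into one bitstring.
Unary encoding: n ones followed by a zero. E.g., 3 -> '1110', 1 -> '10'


Encode each number as n ones followed by a terminating 0:
  3 -> 1110 (4 bits)
  1 -> 10 (2 bits)
  12 -> 1111111111110 (13 bits)
Total length = 4 + 2 + 13 = 19 bits.

Unary([3, 1, 12]) = 1110101111111111110 (19 bits)


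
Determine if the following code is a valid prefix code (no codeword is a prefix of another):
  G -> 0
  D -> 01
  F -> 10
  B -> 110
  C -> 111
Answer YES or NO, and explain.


Checking each pair (does one codeword prefix another?):
  G='0' vs D='01': prefix -- VIOLATION

NO -- this is NOT a valid prefix code. G (0) is a prefix of D (01).


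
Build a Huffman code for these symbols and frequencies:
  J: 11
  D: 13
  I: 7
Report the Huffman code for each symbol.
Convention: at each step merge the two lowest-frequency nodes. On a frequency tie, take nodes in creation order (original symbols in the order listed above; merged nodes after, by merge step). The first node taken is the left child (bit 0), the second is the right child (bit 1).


Huffman tree construction:
Step 1: Merge I(7) + J(11) = 18
Step 2: Merge D(13) + (I+J)(18) = 31
Read each symbol's code off the tree from the root (left child = 0, right child = 1).

Codes:
  J: 11 (length 2)
  D: 0 (length 1)
  I: 10 (length 2)
Average code length: 49/31 = 1.5806 bits/symbol


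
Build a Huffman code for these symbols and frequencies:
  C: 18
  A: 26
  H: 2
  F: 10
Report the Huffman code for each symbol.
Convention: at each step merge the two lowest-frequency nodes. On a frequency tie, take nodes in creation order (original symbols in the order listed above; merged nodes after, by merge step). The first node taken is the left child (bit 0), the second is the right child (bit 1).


Huffman tree construction:
Step 1: Merge H(2) + F(10) = 12
Step 2: Merge (H+F)(12) + C(18) = 30
Step 3: Merge A(26) + ((H+F)+C)(30) = 56
Read each symbol's code off the tree from the root (left child = 0, right child = 1).

Codes:
  C: 11 (length 2)
  A: 0 (length 1)
  H: 100 (length 3)
  F: 101 (length 3)
Average code length: 98/56 = 1.7500 bits/symbol


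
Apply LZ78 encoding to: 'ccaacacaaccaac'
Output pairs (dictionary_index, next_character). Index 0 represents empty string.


LZ78 encoding steps:
Dictionary: {0: ''}
Step 1: w='' (idx 0), next='c' -> output (0, 'c'), add 'c' as idx 1
Step 2: w='c' (idx 1), next='a' -> output (1, 'a'), add 'ca' as idx 2
Step 3: w='' (idx 0), next='a' -> output (0, 'a'), add 'a' as idx 3
Step 4: w='ca' (idx 2), next='c' -> output (2, 'c'), add 'cac' as idx 4
Step 5: w='a' (idx 3), next='a' -> output (3, 'a'), add 'aa' as idx 5
Step 6: w='c' (idx 1), next='c' -> output (1, 'c'), add 'cc' as idx 6
Step 7: w='aa' (idx 5), next='c' -> output (5, 'c'), add 'aac' as idx 7


Encoded: [(0, 'c'), (1, 'a'), (0, 'a'), (2, 'c'), (3, 'a'), (1, 'c'), (5, 'c')]


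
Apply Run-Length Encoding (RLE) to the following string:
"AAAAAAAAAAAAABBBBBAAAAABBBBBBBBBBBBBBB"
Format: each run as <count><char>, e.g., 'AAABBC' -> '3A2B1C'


Scanning runs left to right:
  i=0: run of 'A' x 13 -> '13A'
  i=13: run of 'B' x 5 -> '5B'
  i=18: run of 'A' x 5 -> '5A'
  i=23: run of 'B' x 15 -> '15B'

RLE = 13A5B5A15B


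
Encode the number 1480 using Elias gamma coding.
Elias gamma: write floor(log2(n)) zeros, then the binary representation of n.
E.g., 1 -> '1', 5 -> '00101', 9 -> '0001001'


num_bits = floor(log2(1480)) + 1 = 11
leading_zeros = num_bits - 1 = 10
binary(1480) = 10111001000

Elias gamma(1480) = '0000000000' + '10111001000' = 000000000010111001000 (21 bits)


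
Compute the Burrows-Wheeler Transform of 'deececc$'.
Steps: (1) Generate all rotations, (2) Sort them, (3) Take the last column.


Rotations (sorted):
  0: $deececc -> last char: c
  1: c$deecec -> last char: c
  2: cc$deece -> last char: e
  3: cecc$dee -> last char: e
  4: deececc$ -> last char: $
  5: ecc$deec -> last char: c
  6: ececc$de -> last char: e
  7: eececc$d -> last char: d


BWT = ccee$ced


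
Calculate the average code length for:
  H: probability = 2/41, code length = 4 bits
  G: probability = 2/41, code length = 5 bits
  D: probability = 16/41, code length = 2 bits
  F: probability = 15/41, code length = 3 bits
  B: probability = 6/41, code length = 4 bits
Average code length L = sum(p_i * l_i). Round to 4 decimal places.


Weighted contributions p_i * l_i:
  H: (2/41) * 4 = 8/41
  G: (2/41) * 5 = 10/41
  D: (16/41) * 2 = 32/41
  F: (15/41) * 3 = 45/41
  B: (6/41) * 4 = 24/41
Sum = (8 + 10 + 32 + 45 + 24)/41 = 119/41

L = 119/41 = 2.9024 bits/symbol


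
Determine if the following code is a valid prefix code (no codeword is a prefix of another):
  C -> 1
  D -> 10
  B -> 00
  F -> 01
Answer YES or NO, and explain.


Checking each pair (does one codeword prefix another?):
  C='1' vs D='10': prefix -- VIOLATION

NO -- this is NOT a valid prefix code. C (1) is a prefix of D (10).


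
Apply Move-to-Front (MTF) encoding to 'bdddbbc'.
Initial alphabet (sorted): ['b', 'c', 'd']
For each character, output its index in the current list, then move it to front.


MTF encoding:
'b': index 0 in ['b', 'c', 'd'] -> ['b', 'c', 'd']
'd': index 2 in ['b', 'c', 'd'] -> ['d', 'b', 'c']
'd': index 0 in ['d', 'b', 'c'] -> ['d', 'b', 'c']
'd': index 0 in ['d', 'b', 'c'] -> ['d', 'b', 'c']
'b': index 1 in ['d', 'b', 'c'] -> ['b', 'd', 'c']
'b': index 0 in ['b', 'd', 'c'] -> ['b', 'd', 'c']
'c': index 2 in ['b', 'd', 'c'] -> ['c', 'b', 'd']


Output: [0, 2, 0, 0, 1, 0, 2]


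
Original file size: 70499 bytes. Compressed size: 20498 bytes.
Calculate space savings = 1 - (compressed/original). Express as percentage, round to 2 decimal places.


ratio = compressed/original = 20498/70499 = 0.290756
savings = 1 - ratio = 1 - 0.290756 = 0.709244
as a percentage: 0.709244 * 100 = 70.92%

Space savings = 1 - 20498/70499 = 70.92%


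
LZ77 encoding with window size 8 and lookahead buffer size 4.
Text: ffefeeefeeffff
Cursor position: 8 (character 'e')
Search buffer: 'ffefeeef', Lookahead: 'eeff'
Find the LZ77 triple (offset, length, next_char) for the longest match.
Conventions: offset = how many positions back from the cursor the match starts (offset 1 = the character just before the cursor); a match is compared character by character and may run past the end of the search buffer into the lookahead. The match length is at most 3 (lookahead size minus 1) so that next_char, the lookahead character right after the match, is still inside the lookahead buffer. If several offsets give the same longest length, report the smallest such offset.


Try each offset into the search buffer:
  offset=1 (pos 7, char 'f'): match length 0
  offset=2 (pos 6, char 'e'): match length 1
  offset=3 (pos 5, char 'e'): match length 3
  offset=4 (pos 4, char 'e'): match length 2
  offset=5 (pos 3, char 'f'): match length 0
  offset=6 (pos 2, char 'e'): match length 1
  offset=7 (pos 1, char 'f'): match length 0
  offset=8 (pos 0, char 'f'): match length 0
Longest match has length 3 at offset 3.
next_char = character at position 8 + 3 = 11 -> 'f'

Best match: offset=3, length=3 (matching 'eef' starting at position 5)
LZ77 triple: (3, 3, 'f')


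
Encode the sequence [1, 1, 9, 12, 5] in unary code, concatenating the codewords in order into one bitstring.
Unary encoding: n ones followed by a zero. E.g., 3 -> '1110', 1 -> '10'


Encode each number as n ones followed by a terminating 0:
  1 -> 10 (2 bits)
  1 -> 10 (2 bits)
  9 -> 1111111110 (10 bits)
  12 -> 1111111111110 (13 bits)
  5 -> 111110 (6 bits)
Total length = 2 + 2 + 10 + 13 + 6 = 33 bits.

Unary([1, 1, 9, 12, 5]) = 101011111111101111111111110111110 (33 bits)


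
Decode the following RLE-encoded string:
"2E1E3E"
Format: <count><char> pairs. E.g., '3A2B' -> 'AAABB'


Expanding each <count><char> pair:
  2E -> 'EE'
  1E -> 'E'
  3E -> 'EEE'

Decoded = EEEEEE


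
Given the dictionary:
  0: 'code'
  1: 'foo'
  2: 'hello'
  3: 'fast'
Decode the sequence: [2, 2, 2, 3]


Look up each index in the dictionary:
  2 -> 'hello'
  2 -> 'hello'
  2 -> 'hello'
  3 -> 'fast'

Decoded: "hello hello hello fast"


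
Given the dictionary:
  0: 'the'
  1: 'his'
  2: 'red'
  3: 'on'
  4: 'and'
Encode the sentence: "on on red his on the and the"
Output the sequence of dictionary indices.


Look up each word in the dictionary:
  'on' -> 3
  'on' -> 3
  'red' -> 2
  'his' -> 1
  'on' -> 3
  'the' -> 0
  'and' -> 4
  'the' -> 0

Encoded: [3, 3, 2, 1, 3, 0, 4, 0]


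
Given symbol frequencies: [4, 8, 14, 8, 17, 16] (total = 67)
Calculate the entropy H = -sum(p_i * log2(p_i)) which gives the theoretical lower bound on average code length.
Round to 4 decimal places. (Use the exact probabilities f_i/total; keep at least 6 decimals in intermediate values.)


Per-symbol terms -p_i * log2(p_i) with p_i = f_i/67:
  p = 4/67 = 0.059701: log2(p) = -4.066089, -p*log2(p) = 0.242752
  p = 8/67 = 0.119403: log2(p) = -3.066089, -p*log2(p) = 0.366100
  p = 14/67 = 0.208955: log2(p) = -2.258734, -p*log2(p) = 0.471974
  p = 8/67 = 0.119403: log2(p) = -3.066089, -p*log2(p) = 0.366100
  p = 17/67 = 0.253731: log2(p) = -1.978626, -p*log2(p) = 0.502040
  p = 16/67 = 0.238806: log2(p) = -2.066089, -p*log2(p) = 0.493394
H = 0.242752 + 0.366100 + 0.471974 + 0.366100 + 0.502040 + 0.493394 = 2.442360

H = 2.4424 bits/symbol


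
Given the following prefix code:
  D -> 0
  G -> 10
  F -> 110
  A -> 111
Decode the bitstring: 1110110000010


Decoding step by step:
Bits 111 -> A
Bits 0 -> D
Bits 110 -> F
Bits 0 -> D
Bits 0 -> D
Bits 0 -> D
Bits 0 -> D
Bits 10 -> G


Decoded message: ADFDDDDG


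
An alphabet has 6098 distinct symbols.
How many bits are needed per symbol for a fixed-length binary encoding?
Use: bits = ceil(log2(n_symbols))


log2(6098) = 12.5741
Bracket: 2^12 = 4096 < 6098 <= 2^13 = 8192
So ceil(log2(6098)) = 13

bits = ceil(log2(6098)) = ceil(12.5741) = 13 bits


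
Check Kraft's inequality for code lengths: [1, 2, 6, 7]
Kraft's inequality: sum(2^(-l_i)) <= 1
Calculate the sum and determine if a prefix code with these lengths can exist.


Sum = 2^(-1) + 2^(-2) + 2^(-6) + 2^(-7)
    = 0.5 + 0.25 + 0.015625 + 0.0078125
    = 99/128 = 0.7734375
Since 0.7734375 <= 1, Kraft's inequality IS satisfied.
A prefix code with these lengths CAN exist.

Kraft sum = 0.7734375. Satisfied.


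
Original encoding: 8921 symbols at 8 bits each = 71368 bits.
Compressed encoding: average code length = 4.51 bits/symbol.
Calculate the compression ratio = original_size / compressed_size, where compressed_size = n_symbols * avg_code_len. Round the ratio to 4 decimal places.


original_size = n_symbols * orig_bits = 8921 * 8 = 71368 bits
compressed_size = n_symbols * avg_code_len = 8921 * 4.51 = 40233.71 bits
ratio = original_size / compressed_size = 71368 / 40233.71 = 1.7738

Compression ratio = 1.7738


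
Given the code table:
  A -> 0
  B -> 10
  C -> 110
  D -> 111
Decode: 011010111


Decoding:
0 -> A
110 -> C
10 -> B
111 -> D


Result: ACBD


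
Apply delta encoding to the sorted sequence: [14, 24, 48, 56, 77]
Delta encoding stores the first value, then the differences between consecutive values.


First value: 14
Deltas:
  24 - 14 = 10
  48 - 24 = 24
  56 - 48 = 8
  77 - 56 = 21


Delta encoded: [14, 10, 24, 8, 21]


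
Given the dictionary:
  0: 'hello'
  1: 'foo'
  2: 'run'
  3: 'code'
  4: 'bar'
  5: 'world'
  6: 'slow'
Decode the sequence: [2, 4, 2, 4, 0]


Look up each index in the dictionary:
  2 -> 'run'
  4 -> 'bar'
  2 -> 'run'
  4 -> 'bar'
  0 -> 'hello'

Decoded: "run bar run bar hello"


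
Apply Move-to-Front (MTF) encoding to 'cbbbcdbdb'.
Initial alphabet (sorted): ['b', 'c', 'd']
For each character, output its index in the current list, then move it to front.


MTF encoding:
'c': index 1 in ['b', 'c', 'd'] -> ['c', 'b', 'd']
'b': index 1 in ['c', 'b', 'd'] -> ['b', 'c', 'd']
'b': index 0 in ['b', 'c', 'd'] -> ['b', 'c', 'd']
'b': index 0 in ['b', 'c', 'd'] -> ['b', 'c', 'd']
'c': index 1 in ['b', 'c', 'd'] -> ['c', 'b', 'd']
'd': index 2 in ['c', 'b', 'd'] -> ['d', 'c', 'b']
'b': index 2 in ['d', 'c', 'b'] -> ['b', 'd', 'c']
'd': index 1 in ['b', 'd', 'c'] -> ['d', 'b', 'c']
'b': index 1 in ['d', 'b', 'c'] -> ['b', 'd', 'c']


Output: [1, 1, 0, 0, 1, 2, 2, 1, 1]


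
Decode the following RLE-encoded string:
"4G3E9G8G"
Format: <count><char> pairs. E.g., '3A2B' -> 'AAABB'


Expanding each <count><char> pair:
  4G -> 'GGGG'
  3E -> 'EEE'
  9G -> 'GGGGGGGGG'
  8G -> 'GGGGGGGG'

Decoded = GGGGEEEGGGGGGGGGGGGGGGGG


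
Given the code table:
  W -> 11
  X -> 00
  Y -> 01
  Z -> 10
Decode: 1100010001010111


Decoding:
11 -> W
00 -> X
01 -> Y
00 -> X
01 -> Y
01 -> Y
01 -> Y
11 -> W


Result: WXYXYYYW


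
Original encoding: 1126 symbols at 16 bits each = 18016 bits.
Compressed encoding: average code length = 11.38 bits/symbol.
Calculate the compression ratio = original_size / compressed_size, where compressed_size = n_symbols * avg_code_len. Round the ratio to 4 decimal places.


original_size = n_symbols * orig_bits = 1126 * 16 = 18016 bits
compressed_size = n_symbols * avg_code_len = 1126 * 11.38 = 12813.88 bits
ratio = original_size / compressed_size = 18016 / 12813.88 = 1.406

Compression ratio = 1.406


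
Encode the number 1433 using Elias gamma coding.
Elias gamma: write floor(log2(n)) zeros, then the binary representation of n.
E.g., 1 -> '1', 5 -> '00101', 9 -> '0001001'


num_bits = floor(log2(1433)) + 1 = 11
leading_zeros = num_bits - 1 = 10
binary(1433) = 10110011001

Elias gamma(1433) = '0000000000' + '10110011001' = 000000000010110011001 (21 bits)
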